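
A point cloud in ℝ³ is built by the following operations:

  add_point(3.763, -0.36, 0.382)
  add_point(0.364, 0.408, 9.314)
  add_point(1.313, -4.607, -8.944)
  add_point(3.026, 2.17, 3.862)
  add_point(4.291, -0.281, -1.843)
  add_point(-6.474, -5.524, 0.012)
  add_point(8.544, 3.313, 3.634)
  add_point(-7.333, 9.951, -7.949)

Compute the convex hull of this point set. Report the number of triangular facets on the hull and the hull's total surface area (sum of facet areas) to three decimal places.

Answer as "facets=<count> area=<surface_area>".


facets=6 area=612.240

Extreme-point indices: [1, 2, 5, 6, 7] — 5 of 8 on the boundary.

Per-facet area ½‖(b−a)×(c−a)‖:
  f1: (p2, p6, p7) → 136.3232
  f2: (p2, p5, p7) → 95.9242
  f3: (p1, p6, p7) → 105.2380
  f4: (p1, p5, p7) → 112.9229
  f5: (p1, p2, p6) → 85.5679
  f6: (p1, p2, p5) → 76.2636
Σ area = 612.240

Euler: V−E+F = 5−9+6 = 2.


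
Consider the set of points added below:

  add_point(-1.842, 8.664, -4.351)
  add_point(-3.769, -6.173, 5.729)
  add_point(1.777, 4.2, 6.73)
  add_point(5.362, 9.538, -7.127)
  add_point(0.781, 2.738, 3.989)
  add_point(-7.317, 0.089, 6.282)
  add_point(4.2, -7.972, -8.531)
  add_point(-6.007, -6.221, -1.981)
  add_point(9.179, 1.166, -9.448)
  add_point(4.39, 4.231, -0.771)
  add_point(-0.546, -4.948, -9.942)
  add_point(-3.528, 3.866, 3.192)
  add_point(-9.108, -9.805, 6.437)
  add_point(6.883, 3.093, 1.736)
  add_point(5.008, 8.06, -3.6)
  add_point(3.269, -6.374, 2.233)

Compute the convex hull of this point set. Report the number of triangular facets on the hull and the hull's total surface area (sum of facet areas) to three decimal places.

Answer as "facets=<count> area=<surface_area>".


facets=24 area=938.110

Points on the hull: [0, 1, 2, 3, 5, 6, 7, 8, 10, 11, 12, 13, 14, 15] (14 of 16).

Area of each hull facet:
  f1: (p10, p3, p8) → 54.0205
  f2: (p5, p2, p12) → 41.3991
  f3: (p14, p2, p3) → 4.3083
  f4: (p1, p2, p12) → 19.0279
  f5: (p1, p15, p12) → 16.2903
  f6: (p1, p15, p2) → 43.2812
  f7: (p13, p15, p8) → 58.6953
  f8: (p13, p15, p2) → 36.2889
  f9: (p13, p14, p2) → 26.5787
  f10: (p13, p3, p8) → 48.6983
  f11: (p13, p14, p3) → 6.8113
  f12: (p6, p10, p8) → 30.1886
  f13: (p6, p15, p8) → 57.0482
  f14: (p6, p10, p12) → 55.4156
  f15: (p6, p15, p12) → 69.2001
  f16: (p11, p5, p2) → 19.0230
  f17: (p0, p10, p3) → 57.0215
  f18: (p0, p11, p5) → 14.7683
  f19: (p0, p2, p3) → 48.3018
  f20: (p0, p11, p2) → 27.9007
  f21: (p7, p10, p12) → 15.9259
  f22: (p7, p0, p10) → 69.8544
  f23: (p7, p5, p12) → 43.7216
  f24: (p7, p0, p5) → 74.3409
Σ area = 938.110

Euler characteristic 14−36+24 = 2 ✓


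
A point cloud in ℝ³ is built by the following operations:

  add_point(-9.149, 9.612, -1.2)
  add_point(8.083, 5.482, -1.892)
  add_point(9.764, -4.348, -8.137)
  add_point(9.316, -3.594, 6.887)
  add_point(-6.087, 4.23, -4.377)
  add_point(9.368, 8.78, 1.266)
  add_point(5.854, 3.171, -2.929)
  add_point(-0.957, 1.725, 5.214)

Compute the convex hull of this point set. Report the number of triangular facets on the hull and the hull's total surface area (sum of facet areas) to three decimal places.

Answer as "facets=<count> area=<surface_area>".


Points on the hull: [0, 1, 2, 3, 4, 5, 7] (7 of 8).

Area of each hull facet:
  f1: (p5, p1, p0) → 41.9401
  f2: (p5, p3, p2) → 95.1175
  f3: (p5, p1, p2) → 12.4225
  f4: (p4, p1, p0) → 48.1492
  f5: (p4, p1, p2) → 84.9355
  f6: (p7, p3, p2) → 87.5660
  f7: (p7, p4, p2) → 97.1786
  f8: (p7, p4, p0) → 38.8342
  f9: (p7, p5, p0) → 85.5847
  f10: (p7, p5, p3) → 70.1043
Σ area = 661.833

Euler characteristic 7−15+10 = 2 ✓

facets=10 area=661.833


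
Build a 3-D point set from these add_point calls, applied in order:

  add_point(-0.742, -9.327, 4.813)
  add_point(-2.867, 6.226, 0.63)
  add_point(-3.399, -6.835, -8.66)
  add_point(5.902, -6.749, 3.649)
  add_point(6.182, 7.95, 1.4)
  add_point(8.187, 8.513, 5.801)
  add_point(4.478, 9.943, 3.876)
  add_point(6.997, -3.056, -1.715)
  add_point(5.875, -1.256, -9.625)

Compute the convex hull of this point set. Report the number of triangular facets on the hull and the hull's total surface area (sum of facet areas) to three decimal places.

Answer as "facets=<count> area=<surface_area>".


Extreme-point indices: [0, 1, 2, 3, 4, 5, 6, 7, 8] — 9 of 9 on the boundary.

Per-facet area ½‖(b−a)×(c−a)‖:
  f1: (p1, p8, p2) → 80.0387
  f2: (p1, p0, p2) → 101.5557
  f3: (p3, p8, p2) → 74.9975
  f4: (p3, p0, p2) → 50.3421
  f5: (p3, p0, p5) → 49.8829
  f6: (p6, p1, p8) → 68.1767
  f7: (p6, p0, p5) → 43.8530
  f8: (p6, p1, p0) → 70.4364
  f9: (p7, p8, p5) → 53.0636
  f10: (p7, p3, p5) → 45.6846
  f11: (p7, p3, p8) → 12.6030
  f12: (p4, p8, p5) → 22.0349
  f13: (p4, p6, p5) → 7.6538
  f14: (p4, p6, p8) → 12.7319
Σ area = 693.055

Check V−E+F: 9 − 21 + 14 = 2.

facets=14 area=693.055


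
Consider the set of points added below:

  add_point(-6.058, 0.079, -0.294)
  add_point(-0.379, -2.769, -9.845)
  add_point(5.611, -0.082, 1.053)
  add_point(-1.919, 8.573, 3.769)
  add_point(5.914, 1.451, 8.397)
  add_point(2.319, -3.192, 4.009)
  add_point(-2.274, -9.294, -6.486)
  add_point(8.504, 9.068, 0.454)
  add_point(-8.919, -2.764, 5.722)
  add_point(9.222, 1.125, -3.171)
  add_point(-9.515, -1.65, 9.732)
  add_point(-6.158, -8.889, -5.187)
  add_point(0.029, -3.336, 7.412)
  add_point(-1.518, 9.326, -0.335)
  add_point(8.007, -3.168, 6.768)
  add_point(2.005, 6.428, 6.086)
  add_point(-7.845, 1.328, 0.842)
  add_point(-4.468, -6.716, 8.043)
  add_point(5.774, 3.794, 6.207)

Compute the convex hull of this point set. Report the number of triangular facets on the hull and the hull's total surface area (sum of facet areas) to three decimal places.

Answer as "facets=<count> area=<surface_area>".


facets=24 area=1007.696

Extreme-point indices: [1, 3, 4, 6, 7, 8, 9, 10, 11, 13, 14, 15, 16, 17] — 14 of 19 on the boundary.

Triangle areas on the boundary:
  f1: (p3, p16, p10) → 46.6163
  f2: (p3, p16, p13) → 20.4473
  f3: (p7, p3, p13) → 21.0747
  f4: (p17, p4, p10) → 48.2660
  f5: (p8, p16, p10) → 11.0949
  f6: (p1, p16, p13) → 68.8253
  f7: (p1, p6, p9) → 45.4888
  f8: (p1, p7, p9) → 48.2976
  f9: (p1, p7, p13) → 77.4953
  f10: (p15, p7, p4) → 30.3018
  f11: (p15, p7, p3) → 22.3985
  f12: (p15, p4, p10) → 48.9295
  f13: (p15, p3, p10) → 35.2900
  f14: (p14, p17, p6) → 95.4563
  f15: (p14, p17, p4) → 34.2018
  f16: (p14, p6, p9) → 85.4570
  f17: (p14, p7, p9) → 47.7003
  f18: (p14, p7, p4) → 28.9098
  f19: (p11, p1, p6) → 14.9211
  f20: (p11, p1, p16) → 56.2991
  f21: (p11, p8, p16) → 38.3318
  f22: (p11, p17, p6) → 27.2055
  f23: (p11, p17, p10) → 48.0697
  f24: (p11, p8, p10) → 6.6179
Σ area = 1007.696

Euler characteristic 14−36+24 = 2 ✓


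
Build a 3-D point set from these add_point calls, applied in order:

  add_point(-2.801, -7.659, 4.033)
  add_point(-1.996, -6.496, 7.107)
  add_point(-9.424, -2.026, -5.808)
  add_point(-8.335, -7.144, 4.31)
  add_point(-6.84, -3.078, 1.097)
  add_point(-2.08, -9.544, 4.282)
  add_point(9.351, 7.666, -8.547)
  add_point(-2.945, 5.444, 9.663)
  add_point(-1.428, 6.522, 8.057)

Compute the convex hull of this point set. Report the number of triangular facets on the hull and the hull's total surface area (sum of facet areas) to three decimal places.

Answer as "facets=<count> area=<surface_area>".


facets=10 area=713.761

7 of the 9 inputs are extreme points: [1, 2, 3, 5, 6, 7, 8].

Per-facet area ½‖(b−a)×(c−a)‖:
  f1: (p5, p6, p2) → 154.0751
  f2: (p3, p5, p2) → 36.9805
  f3: (p3, p7, p2) → 83.7091
  f4: (p8, p6, p2) → 166.9073
  f5: (p8, p7, p2) → 22.2970
  f6: (p1, p3, p5) → 13.4940
  f7: (p1, p3, p7) → 42.3825
  f8: (p1, p8, p7) → 14.6005
  f9: (p1, p5, p6) → 49.8093
  f10: (p1, p8, p6) → 129.5060
Σ area = 713.761

Euler characteristic 7−15+10 = 2 ✓


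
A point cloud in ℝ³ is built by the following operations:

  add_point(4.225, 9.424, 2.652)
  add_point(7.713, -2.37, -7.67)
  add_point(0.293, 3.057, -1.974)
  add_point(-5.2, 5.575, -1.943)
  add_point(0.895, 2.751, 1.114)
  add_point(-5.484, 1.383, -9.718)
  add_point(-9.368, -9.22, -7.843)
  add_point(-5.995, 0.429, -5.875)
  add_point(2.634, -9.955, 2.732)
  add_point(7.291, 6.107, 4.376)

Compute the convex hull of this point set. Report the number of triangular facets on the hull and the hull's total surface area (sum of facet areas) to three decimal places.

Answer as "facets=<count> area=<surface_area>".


7 of the 10 inputs are extreme points: [0, 1, 3, 5, 6, 8, 9].

Per-facet area ½‖(b−a)×(c−a)‖:
  f1: (p8, p1, p6) → 107.3881
  f2: (p5, p1, p6) → 79.3037
  f3: (p5, p0, p1) → 105.8658
  f4: (p9, p0, p1) → 35.3589
  f5: (p9, p8, p1) → 96.9561
  f6: (p3, p5, p6) → 48.1515
  f7: (p3, p5, p0) → 41.1396
  f8: (p3, p8, p6) → 121.6529
  f9: (p3, p9, p0) → 24.1752
  f10: (p3, p9, p8) → 111.2073
Σ area = 771.199

Euler: V−E+F = 7−15+10 = 2.

facets=10 area=771.199


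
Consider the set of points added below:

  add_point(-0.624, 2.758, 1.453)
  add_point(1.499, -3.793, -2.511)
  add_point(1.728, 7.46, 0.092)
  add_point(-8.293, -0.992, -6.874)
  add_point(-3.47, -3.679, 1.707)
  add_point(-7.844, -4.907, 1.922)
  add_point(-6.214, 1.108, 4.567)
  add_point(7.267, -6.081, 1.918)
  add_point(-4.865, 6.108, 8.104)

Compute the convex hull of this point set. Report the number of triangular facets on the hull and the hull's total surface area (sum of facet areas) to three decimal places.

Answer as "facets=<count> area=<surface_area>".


Points on the hull: [1, 2, 3, 5, 7, 8] (6 of 9).

Facet areas (half cross-product norm):
  f1: (p8, p2, p3) → 76.9073
  f2: (p8, p2, p7) → 77.1150
  f3: (p5, p8, p3) → 62.2246
  f4: (p5, p8, p7) → 97.0337
  f5: (p1, p2, p3) → 63.3695
  f6: (p1, p2, p7) → 43.5613
  f7: (p1, p5, p3) → 46.1430
  f8: (p1, p5, p7) → 36.3399
Σ area = 502.694

Euler characteristic 6−12+8 = 2 ✓

facets=8 area=502.694


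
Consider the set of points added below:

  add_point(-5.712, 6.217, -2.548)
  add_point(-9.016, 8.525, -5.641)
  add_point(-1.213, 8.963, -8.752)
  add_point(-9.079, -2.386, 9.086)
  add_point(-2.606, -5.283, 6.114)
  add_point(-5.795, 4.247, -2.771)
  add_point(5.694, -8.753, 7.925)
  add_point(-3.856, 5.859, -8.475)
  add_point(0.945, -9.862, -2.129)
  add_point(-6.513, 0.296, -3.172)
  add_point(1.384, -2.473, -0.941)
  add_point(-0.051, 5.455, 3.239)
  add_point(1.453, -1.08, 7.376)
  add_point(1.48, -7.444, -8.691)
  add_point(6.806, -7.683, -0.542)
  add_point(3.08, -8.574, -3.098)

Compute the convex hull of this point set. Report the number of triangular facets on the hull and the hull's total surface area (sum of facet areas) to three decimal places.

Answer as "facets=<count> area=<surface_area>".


facets=20 area=909.784

Hull vertices (12/16): indices [1, 2, 3, 6, 7, 8, 9, 11, 12, 13, 14, 15].

Per-facet area ½‖(b−a)×(c−a)‖:
  f1: (p11, p2, p14) → 95.8549
  f2: (p1, p11, p3) → 86.3944
  f3: (p1, p11, p2) → 50.6299
  f4: (p15, p8, p14) → 5.1933
  f5: (p6, p11, p14) → 64.5611
  f6: (p6, p8, p3) → 86.3666
  f7: (p6, p8, p14) → 27.6661
  f8: (p9, p1, p3) → 52.5063
  f9: (p13, p15, p8) → 7.7354
  f10: (p13, p9, p1) → 43.1340
  f11: (p13, p2, p14) → 80.4103
  f12: (p13, p15, p14) → 9.6732
  f13: (p13, p8, p3) → 50.4316
  f14: (p13, p9, p3) → 72.0420
  f15: (p12, p11, p3) → 42.3492
  f16: (p12, p6, p3) → 44.1027
  f17: (p12, p6, p11) → 18.2612
  f18: (p7, p1, p2) → 12.8409
  f19: (p7, p13, p2) → 25.9569
  f20: (p7, p13, p1) → 33.6740
Σ area = 909.784

Euler characteristic 12−30+20 = 2 ✓


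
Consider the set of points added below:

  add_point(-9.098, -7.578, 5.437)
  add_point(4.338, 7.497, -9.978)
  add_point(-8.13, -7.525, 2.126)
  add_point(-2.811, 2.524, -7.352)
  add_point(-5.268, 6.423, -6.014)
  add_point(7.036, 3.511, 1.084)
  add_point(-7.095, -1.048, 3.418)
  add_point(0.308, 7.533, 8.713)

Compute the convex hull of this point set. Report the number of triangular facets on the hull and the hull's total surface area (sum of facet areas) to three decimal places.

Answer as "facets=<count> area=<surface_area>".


facets=12 area=635.326

Points on the hull: [0, 1, 2, 3, 4, 5, 6, 7] (8 of 8).

Facet areas (half cross-product norm):
  f1: (p7, p5, p0) → 98.3406
  f2: (p1, p7, p5) → 61.0155
  f3: (p4, p1, p7) → 82.4409
  f4: (p2, p5, p0) → 31.0241
  f5: (p2, p1, p5) → 113.0756
  f6: (p2, p4, p0) → 23.8426
  f7: (p6, p7, p0) → 32.8529
  f8: (p6, p4, p0) → 24.5115
  f9: (p6, p4, p7) → 74.8493
  f10: (p3, p4, p1) → 21.8087
  f11: (p3, p2, p1) → 36.6877
  f12: (p3, p2, p4) → 34.8765
Σ area = 635.326

Euler: V−E+F = 8−18+12 = 2.


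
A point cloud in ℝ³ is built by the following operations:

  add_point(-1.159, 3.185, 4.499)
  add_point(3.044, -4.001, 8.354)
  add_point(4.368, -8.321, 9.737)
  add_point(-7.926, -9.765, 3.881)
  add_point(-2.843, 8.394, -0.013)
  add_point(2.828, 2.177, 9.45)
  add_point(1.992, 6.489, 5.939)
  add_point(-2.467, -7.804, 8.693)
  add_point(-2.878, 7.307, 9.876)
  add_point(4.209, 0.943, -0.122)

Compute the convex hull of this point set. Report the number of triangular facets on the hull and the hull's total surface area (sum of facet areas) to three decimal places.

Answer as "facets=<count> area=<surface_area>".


8 of the 10 inputs are extreme points: [2, 3, 4, 5, 6, 7, 8, 9].

Area of each hull facet:
  f1: (p8, p4, p3) → 91.2161
  f2: (p9, p2, p3) → 89.6942
  f3: (p9, p4, p3) → 85.4657
  f4: (p7, p2, p3) → 15.9936
  f5: (p7, p8, p3) → 54.6921
  f6: (p7, p8, p2) → 52.3563
  f7: (p6, p8, p4) → 24.9369
  f8: (p6, p9, p4) → 32.7945
  f9: (p5, p9, p2) → 51.3730
  f10: (p5, p6, p9) → 23.8190
  f11: (p5, p8, p2) → 26.1951
  f12: (p5, p6, p8) → 17.4816
Σ area = 566.018

Euler: V−E+F = 8−18+12 = 2.

facets=12 area=566.018


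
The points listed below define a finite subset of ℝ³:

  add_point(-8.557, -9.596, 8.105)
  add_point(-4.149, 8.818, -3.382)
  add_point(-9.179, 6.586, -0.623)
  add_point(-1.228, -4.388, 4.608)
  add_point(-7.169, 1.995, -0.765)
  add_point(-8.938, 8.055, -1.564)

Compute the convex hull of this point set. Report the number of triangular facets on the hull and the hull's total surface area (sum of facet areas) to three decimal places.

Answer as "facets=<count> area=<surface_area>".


Extreme-point indices: [0, 1, 2, 3, 4, 5] — 6 of 6 on the boundary.

Triangle areas on the boundary:
  f1: (p0, p3, p2) → 69.5398
  f2: (p4, p0, p2) → 27.3233
  f3: (p4, p0, p3) → 49.2221
  f4: (p4, p1, p3) → 35.3034
  f5: (p5, p3, p2) → 8.4943
  f6: (p5, p1, p3) → 40.3305
  f7: (p5, p4, p2) → 3.1794
  f8: (p5, p4, p1) → 16.4341
Σ area = 249.827

Euler characteristic 6−12+8 = 2 ✓

facets=8 area=249.827


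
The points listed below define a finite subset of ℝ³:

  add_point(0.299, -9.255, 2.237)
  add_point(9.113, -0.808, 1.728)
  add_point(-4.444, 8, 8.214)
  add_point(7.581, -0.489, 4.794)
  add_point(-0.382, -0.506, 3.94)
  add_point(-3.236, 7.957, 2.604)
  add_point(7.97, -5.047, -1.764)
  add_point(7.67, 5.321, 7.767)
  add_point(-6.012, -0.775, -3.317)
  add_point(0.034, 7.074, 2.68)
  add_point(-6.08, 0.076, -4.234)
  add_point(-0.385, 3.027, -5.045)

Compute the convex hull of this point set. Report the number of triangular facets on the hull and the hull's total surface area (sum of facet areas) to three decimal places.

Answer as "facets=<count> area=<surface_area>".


11 of the 12 inputs are extreme points: [0, 1, 2, 3, 5, 6, 7, 8, 9, 10, 11].

Facet areas (half cross-product norm):
  f1: (p6, p0, p10) → 62.1249
  f2: (p8, p0, p10) → 3.9226
  f3: (p8, p2, p10) → 8.9878
  f4: (p8, p2, p0) → 87.0178
  f5: (p3, p6, p1) → 8.1646
  f6: (p3, p6, p0) → 38.1341
  f7: (p5, p2, p10) → 25.5351
  f8: (p11, p6, p1) → 33.2126
  f9: (p11, p6, p10) → 37.5755
  f10: (p11, p5, p10) → 30.5735
  f11: (p11, p5, p9) → 14.7680
  f12: (p7, p5, p2) → 34.5618
  f13: (p7, p5, p9) → 8.3330
  f14: (p7, p2, p0) → 104.3440
  f15: (p7, p3, p0) → 24.0263
  f16: (p7, p3, p1) → 9.8421
  f17: (p7, p11, p1) → 53.5354
  f18: (p7, p11, p9) → 36.7369
Σ area = 621.396

Euler characteristic 11−27+18 = 2 ✓

facets=18 area=621.396


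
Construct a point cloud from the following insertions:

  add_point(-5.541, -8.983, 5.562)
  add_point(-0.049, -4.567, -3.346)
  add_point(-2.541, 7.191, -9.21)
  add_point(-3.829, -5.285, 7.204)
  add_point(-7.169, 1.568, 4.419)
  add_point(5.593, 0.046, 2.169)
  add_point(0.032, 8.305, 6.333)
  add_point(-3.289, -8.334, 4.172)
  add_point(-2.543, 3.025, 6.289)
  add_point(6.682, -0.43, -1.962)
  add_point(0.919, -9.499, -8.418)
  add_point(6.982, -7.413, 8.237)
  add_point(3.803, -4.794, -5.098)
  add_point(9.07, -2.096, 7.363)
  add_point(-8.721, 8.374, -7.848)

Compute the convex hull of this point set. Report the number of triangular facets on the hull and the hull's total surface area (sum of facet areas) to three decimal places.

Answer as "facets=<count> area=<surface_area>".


facets=18 area=1019.989

Extreme-point indices: [0, 2, 3, 4, 6, 8, 9, 10, 11, 13, 14] — 11 of 15 on the boundary.

Facet areas (half cross-product norm):
  f1: (p2, p10, p14) → 51.1459
  f2: (p0, p10, p14) → 151.3900
  f3: (p9, p10, p13) → 53.6945
  f4: (p9, p2, p10) → 86.3104
  f5: (p6, p2, p14) → 50.7331
  f6: (p6, p9, p13) → 62.9824
  f7: (p6, p9, p2) → 90.0740
  f8: (p11, p10, p13) → 51.3602
  f9: (p11, p0, p10) → 97.0799
  f10: (p11, p6, p13) → 35.2925
  f11: (p4, p0, p14) → 61.5586
  f12: (p4, p6, p14) → 70.6680
  f13: (p3, p11, p0) → 23.5152
  f14: (p3, p11, p6) → 78.0959
  f15: (p3, p4, p0) → 16.1633
  f16: (p8, p4, p6) → 11.6714
  f17: (p8, p3, p6) → 7.8458
  f18: (p8, p3, p4) → 20.4083
Σ area = 1019.989

Check V−E+F: 11 − 27 + 18 = 2.


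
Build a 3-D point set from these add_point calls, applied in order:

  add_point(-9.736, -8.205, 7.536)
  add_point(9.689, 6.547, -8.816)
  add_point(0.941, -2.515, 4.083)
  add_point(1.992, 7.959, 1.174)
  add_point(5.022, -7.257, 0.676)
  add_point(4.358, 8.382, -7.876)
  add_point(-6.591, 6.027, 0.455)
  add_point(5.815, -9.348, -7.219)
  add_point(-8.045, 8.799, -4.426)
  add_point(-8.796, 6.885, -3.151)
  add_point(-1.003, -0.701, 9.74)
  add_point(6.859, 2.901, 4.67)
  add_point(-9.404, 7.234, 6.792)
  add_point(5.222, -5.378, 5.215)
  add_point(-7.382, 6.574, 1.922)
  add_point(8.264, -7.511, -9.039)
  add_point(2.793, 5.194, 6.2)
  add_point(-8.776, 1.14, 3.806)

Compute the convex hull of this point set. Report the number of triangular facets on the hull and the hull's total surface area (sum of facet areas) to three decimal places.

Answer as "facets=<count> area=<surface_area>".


14 of the 18 inputs are extreme points: [0, 1, 3, 4, 5, 7, 8, 9, 10, 11, 12, 13, 15, 16].

Facet areas (half cross-product norm):
  f1: (p9, p7, p0) → 182.9880
  f2: (p9, p7, p8) → 25.8185
  f3: (p13, p10, p0) → 52.5821
  f4: (p5, p3, p1) → 24.7520
  f5: (p5, p3, p8) → 52.2011
  f6: (p12, p3, p8) → 60.6912
  f7: (p12, p3, p16) → 35.3111
  f8: (p12, p10, p16) → 45.0926
  f9: (p12, p9, p8) → 10.3214
  f10: (p12, p9, p0) → 77.0447
  f11: (p12, p10, p0) → 69.1637
  f12: (p15, p5, p1) → 39.3244
  f13: (p15, p7, p8) → 40.8671
  f14: (p15, p5, p8) → 101.4538
  f15: (p11, p3, p1) → 49.5203
  f16: (p11, p3, p16) → 14.1942
  f17: (p11, p15, p1) → 97.2654
  f18: (p11, p15, p13) → 62.2374
  f19: (p11, p10, p16) → 18.9402
  f20: (p11, p13, p10) → 35.7801
  f21: (p4, p7, p0) → 58.7649
  f22: (p4, p13, p0) → 37.8384
  f23: (p4, p15, p7) → 13.2154
  f24: (p4, p15, p13) → 12.3258
Σ area = 1217.694

Euler characteristic 14−36+24 = 2 ✓

facets=24 area=1217.694


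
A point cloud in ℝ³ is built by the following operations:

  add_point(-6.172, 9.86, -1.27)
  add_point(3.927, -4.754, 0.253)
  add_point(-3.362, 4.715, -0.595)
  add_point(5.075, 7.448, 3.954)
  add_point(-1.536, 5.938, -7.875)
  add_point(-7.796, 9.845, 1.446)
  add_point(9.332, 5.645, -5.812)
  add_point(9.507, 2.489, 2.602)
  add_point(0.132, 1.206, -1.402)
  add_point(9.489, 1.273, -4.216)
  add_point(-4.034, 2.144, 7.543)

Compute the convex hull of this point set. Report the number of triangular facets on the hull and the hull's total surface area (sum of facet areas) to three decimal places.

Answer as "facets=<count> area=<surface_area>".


Hull vertices (10/11): indices [0, 1, 2, 3, 4, 5, 6, 7, 9, 10].

Facet areas (half cross-product norm):
  f1: (p10, p1, p7) → 59.3938
  f2: (p3, p10, p5) → 56.8043
  f3: (p3, p10, p7) → 36.5825
  f4: (p3, p6, p7) → 30.3961
  f5: (p2, p4, p1) → 45.4952
  f6: (p2, p10, p1) → 49.5568
  f7: (p2, p4, p5) → 25.6000
  f8: (p2, p10, p5) → 30.1411
  f9: (p0, p4, p5) → 6.3349
  f10: (p0, p6, p4) → 45.8824
  f11: (p0, p3, p5) → 19.8870
  f12: (p0, p3, p6) → 68.2492
  f13: (p9, p4, p1) → 57.8477
  f14: (p9, p6, p4) → 25.5742
  f15: (p9, p1, p7) → 30.2207
  f16: (p9, p6, p7) → 15.8836
Σ area = 603.849

Euler: V−E+F = 10−24+16 = 2.

facets=16 area=603.849


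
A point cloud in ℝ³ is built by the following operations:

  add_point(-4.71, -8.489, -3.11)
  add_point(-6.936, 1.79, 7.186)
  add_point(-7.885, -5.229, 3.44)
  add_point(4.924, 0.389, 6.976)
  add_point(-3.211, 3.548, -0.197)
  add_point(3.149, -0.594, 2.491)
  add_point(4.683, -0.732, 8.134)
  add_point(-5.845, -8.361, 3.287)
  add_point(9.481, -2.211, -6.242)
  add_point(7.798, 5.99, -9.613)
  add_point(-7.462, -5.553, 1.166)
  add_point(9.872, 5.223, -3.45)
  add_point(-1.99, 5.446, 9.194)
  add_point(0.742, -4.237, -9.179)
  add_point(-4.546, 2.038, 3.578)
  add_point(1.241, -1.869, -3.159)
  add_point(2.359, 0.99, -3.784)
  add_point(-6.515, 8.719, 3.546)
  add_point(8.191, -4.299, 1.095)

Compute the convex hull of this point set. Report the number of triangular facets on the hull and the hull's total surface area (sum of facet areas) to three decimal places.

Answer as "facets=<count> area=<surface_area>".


facets=24 area=953.023

Points on the hull: [0, 1, 2, 3, 6, 7, 8, 9, 10, 11, 12, 13, 17, 18] (14 of 19).

Triangle areas on the boundary:
  f1: (p12, p17, p11) → 68.3314
  f2: (p1, p17, p2) → 25.9384
  f3: (p1, p12, p17) → 23.2789
  f4: (p10, p17, p2) → 16.2332
  f5: (p10, p13, p17) → 96.1930
  f6: (p9, p17, p11) → 59.3579
  f7: (p9, p13, p17) → 115.5122
  f8: (p6, p18, p11) → 46.0914
  f9: (p6, p1, p12) → 29.3262
  f10: (p0, p10, p13) → 22.9536
  f11: (p8, p9, p13) → 42.4075
  f12: (p8, p0, p13) → 38.9357
  f13: (p8, p0, p18) → 54.8668
  f14: (p8, p18, p11) → 30.6746
  f15: (p8, p9, p11) → 25.2902
  f16: (p3, p12, p11) → 52.8575
  f17: (p3, p6, p11) → 4.0815
  f18: (p3, p6, p12) → 7.1741
  f19: (p7, p0, p18) → 45.6954
  f20: (p7, p6, p18) → 58.6586
  f21: (p7, p10, p2) → 4.2245
  f22: (p7, p0, p10) → 11.2246
  f23: (p7, p1, p2) → 10.8768
  f24: (p7, p6, p1) → 62.8392
Σ area = 953.023

Euler characteristic 14−36+24 = 2 ✓


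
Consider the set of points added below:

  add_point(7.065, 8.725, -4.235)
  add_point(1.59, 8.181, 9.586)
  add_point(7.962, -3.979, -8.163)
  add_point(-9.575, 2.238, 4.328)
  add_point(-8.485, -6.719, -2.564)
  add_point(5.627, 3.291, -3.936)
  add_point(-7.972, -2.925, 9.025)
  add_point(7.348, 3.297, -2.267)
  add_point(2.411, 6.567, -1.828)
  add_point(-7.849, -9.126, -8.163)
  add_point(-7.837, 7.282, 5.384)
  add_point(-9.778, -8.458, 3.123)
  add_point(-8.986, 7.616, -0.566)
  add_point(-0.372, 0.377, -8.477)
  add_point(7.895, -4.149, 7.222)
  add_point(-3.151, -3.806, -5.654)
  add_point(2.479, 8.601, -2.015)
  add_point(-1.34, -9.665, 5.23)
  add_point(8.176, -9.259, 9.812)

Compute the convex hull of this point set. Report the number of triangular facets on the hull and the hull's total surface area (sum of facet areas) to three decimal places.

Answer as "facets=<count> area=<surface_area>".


Extreme-point indices: [0, 1, 2, 3, 6, 9, 10, 11, 12, 13, 14, 16, 17, 18] — 14 of 19 on the boundary.

Triangle areas on the boundary:
  f1: (p6, p18, p11) → 71.9620
  f2: (p6, p1, p18) → 120.1125
  f3: (p14, p1, p18) → 27.6265
  f4: (p14, p1, p0) → 100.0224
  f5: (p16, p1, p0) → 25.6316
  f6: (p17, p18, p11) → 12.3447
  f7: (p17, p9, p11) → 50.2406
  f8: (p17, p9, p18) → 49.1256
  f9: (p2, p9, p18) → 155.3102
  f10: (p2, p9, p13) → 55.9448
  f11: (p2, p14, p18) → 39.1536
  f12: (p2, p13, p0) → 54.6186
  f13: (p2, p14, p0) → 98.2940
  f14: (p12, p16, p1) → 66.1098
  f15: (p12, p9, p11) → 93.2845
  f16: (p12, p9, p13) → 83.1816
  f17: (p12, p13, p0) → 80.8654
  f18: (p12, p16, p0) → 9.5828
  f19: (p10, p6, p1) → 56.0884
  f20: (p10, p12, p1) → 25.9371
  f21: (p3, p6, p11) → 29.6638
  f22: (p3, p10, p6) → 17.1918
  f23: (p3, p12, p11) → 29.5407
  f24: (p3, p10, p12) → 16.1708
Σ area = 1368.004

Check V−E+F: 14 − 36 + 24 = 2.

facets=24 area=1368.004


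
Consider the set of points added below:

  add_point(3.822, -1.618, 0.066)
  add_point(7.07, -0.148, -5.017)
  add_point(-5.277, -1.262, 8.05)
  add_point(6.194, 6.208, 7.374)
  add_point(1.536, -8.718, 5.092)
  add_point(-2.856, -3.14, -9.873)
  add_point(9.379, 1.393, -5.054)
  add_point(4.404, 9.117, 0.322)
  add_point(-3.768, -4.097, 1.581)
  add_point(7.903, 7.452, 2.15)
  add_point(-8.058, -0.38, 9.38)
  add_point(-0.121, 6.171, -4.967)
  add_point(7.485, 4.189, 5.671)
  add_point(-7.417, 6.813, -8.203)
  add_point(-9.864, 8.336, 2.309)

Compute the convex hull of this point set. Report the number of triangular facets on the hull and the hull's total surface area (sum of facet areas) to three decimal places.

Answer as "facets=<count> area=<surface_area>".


Hull vertices (12/15): indices [1, 3, 4, 5, 6, 7, 8, 9, 10, 12, 13, 14].

Triangle areas on the boundary:
  f1: (p13, p5, p6) → 77.0104
  f2: (p8, p5, p4) → 40.7232
  f3: (p1, p4, p6) → 14.9583
  f4: (p1, p5, p6) → 8.0948
  f5: (p1, p5, p4) → 80.6864
  f6: (p10, p3, p14) → 86.9972
  f7: (p10, p3, p4) → 96.0646
  f8: (p10, p8, p4) → 37.3963
  f9: (p10, p8, p5) → 32.8865
  f10: (p10, p13, p14) → 55.1044
  f11: (p10, p13, p5) → 103.4063
  f12: (p12, p4, p6) → 78.4476
  f13: (p12, p3, p4) → 18.5315
  f14: (p7, p13, p6) → 78.4970
  f15: (p7, p3, p14) → 56.3320
  f16: (p7, p13, p14) → 73.7324
  f17: (p9, p7, p6) → 20.3852
  f18: (p9, p7, p3) → 11.7384
  f19: (p9, p12, p6) → 22.7456
  f20: (p9, p12, p3) → 7.0832
Σ area = 1000.821

Euler: V−E+F = 12−30+20 = 2.

facets=20 area=1000.821


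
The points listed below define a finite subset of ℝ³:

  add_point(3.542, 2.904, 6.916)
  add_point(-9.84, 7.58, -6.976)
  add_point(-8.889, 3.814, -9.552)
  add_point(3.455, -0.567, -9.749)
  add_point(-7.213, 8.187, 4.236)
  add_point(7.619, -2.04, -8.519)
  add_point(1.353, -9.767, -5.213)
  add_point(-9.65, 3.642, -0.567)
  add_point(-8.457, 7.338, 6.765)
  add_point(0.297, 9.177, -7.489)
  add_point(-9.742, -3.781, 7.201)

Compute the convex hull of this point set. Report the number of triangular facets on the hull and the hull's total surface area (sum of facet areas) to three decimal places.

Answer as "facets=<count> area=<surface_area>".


facets=16 area=994.481

10 of the 11 inputs are extreme points: [0, 1, 2, 3, 4, 5, 6, 8, 9, 10].

Triangle areas on the boundary:
  f1: (p0, p6, p5) → 85.4734
  f2: (p0, p6, p10) → 119.3259
  f3: (p2, p10, p1) → 42.2186
  f4: (p2, p6, p10) → 138.3556
  f5: (p9, p0, p5) → 100.2121
  f6: (p9, p2, p1) → 23.8163
  f7: (p8, p10, p1) → 77.2835
  f8: (p8, p0, p10) → 69.6103
  f9: (p3, p6, p5) → 23.4359
  f10: (p3, p2, p6) → 68.2505
  f11: (p3, p9, p5) → 20.6258
  f12: (p3, p9, p2) → 55.0866
  f13: (p4, p9, p1) → 58.2270
  f14: (p4, p8, p1) → 11.7087
  f15: (p4, p9, p0) → 82.8110
  f16: (p4, p8, p0) → 18.0399
Σ area = 994.481

Check V−E+F: 10 − 24 + 16 = 2.


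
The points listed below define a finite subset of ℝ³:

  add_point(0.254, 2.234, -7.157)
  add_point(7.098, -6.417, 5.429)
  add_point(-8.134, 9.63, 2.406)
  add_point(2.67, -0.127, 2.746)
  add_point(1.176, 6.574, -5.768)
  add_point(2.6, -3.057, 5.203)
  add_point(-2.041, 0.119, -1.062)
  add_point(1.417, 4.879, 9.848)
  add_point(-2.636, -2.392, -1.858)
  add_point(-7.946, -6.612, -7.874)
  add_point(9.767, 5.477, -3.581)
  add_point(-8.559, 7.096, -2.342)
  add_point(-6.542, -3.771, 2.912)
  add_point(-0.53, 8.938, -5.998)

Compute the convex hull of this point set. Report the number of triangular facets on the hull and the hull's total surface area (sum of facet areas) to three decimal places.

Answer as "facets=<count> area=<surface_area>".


facets=14 area=926.164

9 of the 14 inputs are extreme points: [0, 1, 2, 7, 9, 10, 11, 12, 13].

Per-facet area ½‖(b−a)×(c−a)‖:
  f1: (p1, p9, p10) → 147.2112
  f2: (p1, p7, p10) → 93.4350
  f3: (p13, p9, p11) → 66.6689
  f4: (p12, p1, p9) → 76.9650
  f5: (p12, p1, p7) → 81.4017
  f6: (p0, p9, p10) → 34.1994
  f7: (p0, p13, p10) → 35.3480
  f8: (p0, p13, p9) → 31.4785
  f9: (p2, p7, p10) → 102.2676
  f10: (p2, p13, p10) → 55.5013
  f11: (p2, p13, p11) → 23.8810
  f12: (p2, p12, p7) → 77.4997
  f13: (p2, p9, p11) → 25.9327
  f14: (p2, p12, p9) → 74.3740
Σ area = 926.164

Euler characteristic 9−21+14 = 2 ✓


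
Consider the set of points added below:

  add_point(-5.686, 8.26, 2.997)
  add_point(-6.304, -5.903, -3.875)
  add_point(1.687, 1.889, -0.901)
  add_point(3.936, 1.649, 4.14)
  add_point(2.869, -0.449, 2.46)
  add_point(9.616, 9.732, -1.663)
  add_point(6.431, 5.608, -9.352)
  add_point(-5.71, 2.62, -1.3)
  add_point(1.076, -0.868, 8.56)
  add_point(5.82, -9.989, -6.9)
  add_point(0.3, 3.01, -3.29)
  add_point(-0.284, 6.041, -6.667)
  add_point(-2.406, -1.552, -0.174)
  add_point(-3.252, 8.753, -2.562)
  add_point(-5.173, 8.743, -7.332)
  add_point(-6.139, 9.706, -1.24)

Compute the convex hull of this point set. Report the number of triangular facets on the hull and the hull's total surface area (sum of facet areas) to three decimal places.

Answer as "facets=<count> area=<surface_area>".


facets=12 area=918.923

Hull vertices (8/16): indices [0, 1, 5, 6, 8, 9, 14, 15].

Triangle areas on the boundary:
  f1: (p8, p9, p1) → 99.4259
  f2: (p8, p9, p5) → 149.5979
  f3: (p0, p8, p1) → 89.6699
  f4: (p0, p8, p5) → 96.4014
  f5: (p14, p9, p1) → 97.5814
  f6: (p6, p9, p5) → 69.4441
  f7: (p6, p14, p5) → 56.4458
  f8: (p6, p14, p9) → 94.5125
  f9: (p15, p0, p1) → 35.1641
  f10: (p15, p14, p1) → 46.9328
  f11: (p15, p0, p5) → 35.3607
  f12: (p15, p14, p5) → 48.3866
Σ area = 918.923

Euler: V−E+F = 8−18+12 = 2.


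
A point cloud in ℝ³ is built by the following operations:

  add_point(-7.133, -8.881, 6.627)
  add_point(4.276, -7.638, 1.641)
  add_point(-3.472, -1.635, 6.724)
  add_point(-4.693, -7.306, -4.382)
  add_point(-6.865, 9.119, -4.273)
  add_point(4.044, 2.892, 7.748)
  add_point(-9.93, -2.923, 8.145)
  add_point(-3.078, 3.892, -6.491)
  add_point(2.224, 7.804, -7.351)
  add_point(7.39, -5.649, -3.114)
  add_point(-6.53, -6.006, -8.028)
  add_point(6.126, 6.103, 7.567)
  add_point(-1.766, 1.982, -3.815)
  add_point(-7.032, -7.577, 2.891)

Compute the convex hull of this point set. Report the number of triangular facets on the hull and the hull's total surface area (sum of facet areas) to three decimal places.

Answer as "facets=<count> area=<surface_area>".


facets=16 area=996.569

Hull vertices (10/14): indices [0, 1, 3, 4, 5, 6, 8, 9, 10, 11].

Facet areas (half cross-product norm):
  f1: (p10, p4, p6) → 119.2697
  f2: (p11, p4, p6) → 139.2408
  f3: (p0, p10, p6) → 50.3645
  f4: (p3, p10, p9) → 23.1936
  f5: (p3, p0, p10) → 15.4772
  f6: (p1, p11, p9) → 45.3334
  f7: (p1, p3, p9) → 32.5374
  f8: (p1, p3, p0) → 57.2817
  f9: (p8, p11, p4) → 75.0169
  f10: (p8, p10, p4) → 73.4929
  f11: (p8, p11, p9) → 103.6953
  f12: (p8, p10, p9) → 101.8131
  f13: (p5, p1, p11) → 16.8625
  f14: (p5, p1, p0) → 75.5119
  f15: (p5, p11, p6) → 16.4043
  f16: (p5, p0, p6) → 51.0733
Σ area = 996.569

Euler characteristic 10−24+16 = 2 ✓


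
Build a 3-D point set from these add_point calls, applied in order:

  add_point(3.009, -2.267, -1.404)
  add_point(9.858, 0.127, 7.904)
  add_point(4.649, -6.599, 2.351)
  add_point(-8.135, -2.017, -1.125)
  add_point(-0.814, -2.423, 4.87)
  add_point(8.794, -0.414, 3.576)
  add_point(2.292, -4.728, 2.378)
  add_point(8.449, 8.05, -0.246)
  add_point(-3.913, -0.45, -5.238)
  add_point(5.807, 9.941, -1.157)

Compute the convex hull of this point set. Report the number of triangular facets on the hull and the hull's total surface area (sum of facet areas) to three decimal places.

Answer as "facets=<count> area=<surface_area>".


9 of the 10 inputs are extreme points: [0, 1, 2, 3, 4, 5, 7, 8, 9].

Per-facet area ½‖(b−a)×(c−a)‖:
  f1: (p8, p9, p3) → 40.3332
  f2: (p8, p2, p3) → 39.5397
  f3: (p4, p9, p3) → 72.1972
  f4: (p4, p9, p1) → 76.0939
  f5: (p4, p2, p3) → 32.0298
  f6: (p4, p2, p1) → 36.5700
  f7: (p5, p2, p1) → 15.6293
  f8: (p0, p8, p2) → 17.4167
  f9: (p0, p5, p2) → 21.1387
  f10: (p7, p0, p5) → 36.4013
  f11: (p7, p9, p1) → 14.2379
  f12: (p7, p5, p1) → 19.9299
  f13: (p7, p8, p9) → 24.4933
  f14: (p7, p0, p8) → 46.1246
Σ area = 492.136

Check V−E+F: 9 − 21 + 14 = 2.

facets=14 area=492.136


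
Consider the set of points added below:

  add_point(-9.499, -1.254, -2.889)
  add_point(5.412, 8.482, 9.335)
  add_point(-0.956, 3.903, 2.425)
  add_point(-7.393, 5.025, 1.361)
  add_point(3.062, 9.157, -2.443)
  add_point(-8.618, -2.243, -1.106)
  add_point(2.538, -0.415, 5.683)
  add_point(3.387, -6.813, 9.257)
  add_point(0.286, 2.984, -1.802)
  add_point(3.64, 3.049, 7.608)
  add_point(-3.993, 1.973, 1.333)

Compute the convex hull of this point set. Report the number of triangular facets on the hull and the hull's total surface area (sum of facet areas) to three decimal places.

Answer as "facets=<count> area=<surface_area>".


Hull vertices (7/11): indices [0, 1, 3, 4, 5, 7, 8].

Area of each hull facet:
  f1: (p4, p7, p1) → 92.7674
  f2: (p3, p7, p1) → 112.5874
  f3: (p3, p4, p0) → 43.9062
  f4: (p3, p4, p1) → 70.4467
  f5: (p8, p7, p0) → 80.9046
  f6: (p8, p4, p0) → 25.2033
  f7: (p8, p4, p7) → 42.0066
  f8: (p5, p7, p0) → 7.3597
  f9: (p5, p3, p0) → 8.5893
  f10: (p5, p3, p7) → 64.0426
Σ area = 547.814

Check V−E+F: 7 − 15 + 10 = 2.

facets=10 area=547.814


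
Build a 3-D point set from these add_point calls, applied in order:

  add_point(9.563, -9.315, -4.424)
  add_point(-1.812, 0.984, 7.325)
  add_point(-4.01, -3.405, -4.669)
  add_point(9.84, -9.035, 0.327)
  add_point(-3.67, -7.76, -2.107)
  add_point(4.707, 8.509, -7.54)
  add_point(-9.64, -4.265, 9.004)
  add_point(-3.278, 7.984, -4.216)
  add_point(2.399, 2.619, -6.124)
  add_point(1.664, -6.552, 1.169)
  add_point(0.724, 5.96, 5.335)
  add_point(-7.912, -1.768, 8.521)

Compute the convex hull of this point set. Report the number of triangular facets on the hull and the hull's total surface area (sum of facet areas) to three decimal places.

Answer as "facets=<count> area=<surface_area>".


10 of the 12 inputs are extreme points: [0, 1, 2, 3, 4, 5, 6, 7, 10, 11].

Triangle areas on the boundary:
  f1: (p0, p5, p3) → 44.3068
  f2: (p10, p5, p3) → 121.1796
  f3: (p4, p3, p6) → 85.4243
  f4: (p4, p0, p3) → 32.0010
  f5: (p1, p3, p6) → 76.8012
  f6: (p1, p10, p3) → 49.9547
  f7: (p7, p10, p5) → 45.7132
  f8: (p2, p0, p5) → 108.8029
  f9: (p2, p4, p0) → 34.1396
  f10: (p2, p7, p5) → 49.2148
  f11: (p2, p4, p6) → 32.6632
  f12: (p2, p7, p6) → 84.4978
  f13: (p11, p1, p6) → 5.3215
  f14: (p11, p1, p10) → 12.5450
  f15: (p11, p7, p6) → 16.9770
  f16: (p11, p7, p10) → 63.1468
Σ area = 862.689

Euler characteristic 10−24+16 = 2 ✓

facets=16 area=862.689


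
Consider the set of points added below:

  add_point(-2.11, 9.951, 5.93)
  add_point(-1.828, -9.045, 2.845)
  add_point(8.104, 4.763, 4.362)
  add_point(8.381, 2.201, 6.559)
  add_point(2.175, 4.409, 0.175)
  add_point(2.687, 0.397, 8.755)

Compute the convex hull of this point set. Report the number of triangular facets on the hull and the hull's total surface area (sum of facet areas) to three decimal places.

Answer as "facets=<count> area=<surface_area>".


Hull vertices (6/6): indices [0, 1, 2, 3, 4, 5].

Facet areas (half cross-product norm):
  f1: (p4, p1, p0) → 61.2649
  f2: (p5, p3, p0) → 35.1310
  f3: (p5, p1, p0) → 61.1860
  f4: (p5, p1, p3) → 35.2304
  f5: (p2, p3, p0) → 18.5237
  f6: (p2, p4, p0) → 32.9402
  f7: (p2, p1, p3) → 24.9296
  f8: (p2, p4, p1) → 51.1904
Σ area = 320.396

Euler: V−E+F = 6−12+8 = 2.

facets=8 area=320.396


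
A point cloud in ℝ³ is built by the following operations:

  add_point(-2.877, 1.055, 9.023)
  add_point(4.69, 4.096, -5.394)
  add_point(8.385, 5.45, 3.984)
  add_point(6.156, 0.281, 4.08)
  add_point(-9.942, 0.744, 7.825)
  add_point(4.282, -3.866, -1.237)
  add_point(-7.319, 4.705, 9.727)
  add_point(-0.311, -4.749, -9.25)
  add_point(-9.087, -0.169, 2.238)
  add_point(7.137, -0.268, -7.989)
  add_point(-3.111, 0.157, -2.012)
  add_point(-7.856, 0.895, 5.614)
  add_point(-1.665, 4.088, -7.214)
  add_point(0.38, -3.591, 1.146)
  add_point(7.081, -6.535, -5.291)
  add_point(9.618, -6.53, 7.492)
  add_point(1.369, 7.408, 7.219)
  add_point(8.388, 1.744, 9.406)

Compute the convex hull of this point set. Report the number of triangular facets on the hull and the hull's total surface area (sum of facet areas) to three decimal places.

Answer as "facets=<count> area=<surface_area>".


Hull vertices (13/18): indices [0, 1, 2, 4, 6, 7, 8, 9, 12, 14, 15, 16, 17].

Triangle areas on the boundary:
  f1: (p7, p15, p4) → 177.3335
  f2: (p12, p9, p7) → 36.9331
  f3: (p14, p7, p15) → 43.8020
  f4: (p14, p9, p15) → 41.0179
  f5: (p14, p9, p7) → 27.2107
  f6: (p6, p17, p16) → 38.9145
  f7: (p6, p12, p16) → 71.3389
  f8: (p2, p17, p16) → 25.6641
  f9: (p2, p9, p15) → 82.6478
  f10: (p2, p17, p15) → 26.2889
  f11: (p8, p7, p4) → 21.1078
  f12: (p8, p12, p7) → 58.3016
  f13: (p8, p6, p4) → 13.3641
  f14: (p8, p6, p12) → 55.0531
  f15: (p0, p17, p15) → 48.3089
  f16: (p0, p6, p17) → 22.6124
  f17: (p0, p15, p4) → 31.7895
  f18: (p0, p6, p4) → 14.6747
  f19: (p1, p12, p9) → 17.8301
  f20: (p1, p2, p9) → 26.6276
  f21: (p1, p12, p16) → 44.4682
  f22: (p1, p2, p16) → 40.3748
Σ area = 965.664

Euler characteristic 13−33+22 = 2 ✓

facets=22 area=965.664


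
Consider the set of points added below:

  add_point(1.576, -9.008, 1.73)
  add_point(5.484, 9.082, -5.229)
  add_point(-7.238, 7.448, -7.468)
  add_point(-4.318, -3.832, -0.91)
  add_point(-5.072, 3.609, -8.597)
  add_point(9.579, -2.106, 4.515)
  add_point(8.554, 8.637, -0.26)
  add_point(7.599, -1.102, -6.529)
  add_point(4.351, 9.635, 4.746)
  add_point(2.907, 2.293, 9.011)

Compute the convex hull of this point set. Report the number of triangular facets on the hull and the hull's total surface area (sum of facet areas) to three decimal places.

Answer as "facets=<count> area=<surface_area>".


facets=16 area=806.748

10 of the 10 inputs are extreme points: [0, 1, 2, 3, 4, 5, 6, 7, 8, 9].

Area of each hull facet:
  f1: (p9, p0, p5) → 49.8303
  f2: (p7, p0, p5) → 58.2730
  f3: (p3, p9, p2) → 91.3007
  f4: (p3, p9, p0) → 53.6501
  f5: (p6, p7, p5) → 57.8260
  f6: (p4, p7, p0) → 87.6755
  f7: (p4, p3, p0) → 31.1387
  f8: (p4, p3, p2) → 21.8998
  f9: (p8, p9, p5) → 39.4493
  f10: (p8, p6, p5) → 38.7621
  f11: (p8, p9, p2) → 72.4765
  f12: (p1, p6, p7) → 30.6165
  f13: (p1, p4, p2) → 28.0992
  f14: (p1, p4, p7) → 61.9538
  f15: (p1, p8, p2) → 65.3073
  f16: (p1, p8, p6) → 18.4889
Σ area = 806.748

Check V−E+F: 10 − 24 + 16 = 2.


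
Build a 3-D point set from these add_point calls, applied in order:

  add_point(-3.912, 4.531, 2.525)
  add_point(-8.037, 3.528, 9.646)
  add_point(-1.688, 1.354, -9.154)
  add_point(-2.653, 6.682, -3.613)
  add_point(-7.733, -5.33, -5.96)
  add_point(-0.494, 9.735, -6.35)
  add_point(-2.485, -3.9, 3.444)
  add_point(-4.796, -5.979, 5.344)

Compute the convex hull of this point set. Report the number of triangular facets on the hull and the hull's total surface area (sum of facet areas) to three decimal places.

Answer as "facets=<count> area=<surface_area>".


facets=10 area=476.306

Extreme-point indices: [0, 1, 2, 4, 5, 6, 7] — 7 of 8 on the boundary.

Triangle areas on the boundary:
  f1: (p4, p5, p1) → 136.3510
  f2: (p4, p2, p5) → 32.8792
  f3: (p4, p7, p1) → 61.7481
  f4: (p6, p7, p1) → 19.7983
  f5: (p6, p2, p5) → 60.7754
  f6: (p6, p4, p7) → 19.7411
  f7: (p6, p4, p2) → 51.6309
  f8: (p0, p5, p1) → 17.8093
  f9: (p0, p6, p1) → 35.3568
  f10: (p0, p6, p5) → 40.2162
Σ area = 476.306

Euler: V−E+F = 7−15+10 = 2.
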